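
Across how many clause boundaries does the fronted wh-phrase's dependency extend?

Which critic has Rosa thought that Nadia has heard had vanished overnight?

2

"which critic" is extracted from the subject of "vanished".
Boundaries crossed, outermost first: [that], [Ø] — 2 in total.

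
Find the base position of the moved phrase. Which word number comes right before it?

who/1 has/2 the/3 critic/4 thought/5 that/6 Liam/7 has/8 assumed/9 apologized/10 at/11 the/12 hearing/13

9

The displaced element is "who" (word 1).
It is linked across 2 clause boundaries (that → Ø).
It functions as the subject of "apologized", so the gap sits immediately after word 9 ("assumed").
Base order: The critic has thought that Liam has assumed that who apologized at the hearing.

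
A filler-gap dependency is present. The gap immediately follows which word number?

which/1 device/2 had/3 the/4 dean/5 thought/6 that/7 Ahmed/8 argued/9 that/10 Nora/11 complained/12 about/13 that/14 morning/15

13

The displaced element is "which device" (word 2).
It is linked across 2 clause boundaries (that → that).
It functions as the object of the preposition "about" of "complained", so the gap sits immediately after word 13 ("about").
Base order: The dean had thought that Ahmed argued that Nora complained about which device that morning.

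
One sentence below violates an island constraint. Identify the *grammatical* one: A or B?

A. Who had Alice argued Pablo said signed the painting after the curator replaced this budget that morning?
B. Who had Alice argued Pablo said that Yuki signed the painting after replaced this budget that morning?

In B, the wh-phrase is extracted from inside an adjunct island (introduced by "after"), which blocks movement.
In A, the extraction path crosses only that-complement boundaries, which are transparent.
So A is grammatical.

A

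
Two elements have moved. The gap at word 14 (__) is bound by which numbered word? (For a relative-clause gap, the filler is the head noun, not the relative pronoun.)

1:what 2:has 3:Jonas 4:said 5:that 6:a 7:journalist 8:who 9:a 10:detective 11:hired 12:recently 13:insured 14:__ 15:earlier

The marked gap is the direct object of "insured".
Its filler is the fronted wh-phrase "what", at word 1.
(The other dependency links word 7 to a gap after word 11.)

1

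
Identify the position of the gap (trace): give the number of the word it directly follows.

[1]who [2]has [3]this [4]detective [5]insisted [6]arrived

The displaced element is "who" (word 1).
It is linked across 1 clause boundary (Ø).
It functions as the subject of "arrived", so the gap sits immediately after word 5 ("insisted").
Base order: This detective has insisted that who arrived.

5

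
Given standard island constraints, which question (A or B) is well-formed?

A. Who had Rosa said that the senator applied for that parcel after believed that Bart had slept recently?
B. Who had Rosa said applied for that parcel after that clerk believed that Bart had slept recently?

B

In A, the wh-phrase is extracted from inside an adjunct island (introduced by "after"), which blocks movement.
In B, the extraction path crosses only that-complement boundaries, which are transparent.
So B is grammatical.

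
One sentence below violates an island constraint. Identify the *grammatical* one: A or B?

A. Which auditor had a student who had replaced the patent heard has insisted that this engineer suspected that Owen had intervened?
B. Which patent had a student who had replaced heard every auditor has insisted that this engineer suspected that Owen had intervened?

A

In B, the wh-phrase is extracted from inside a complex-NP island (relative clause) (introduced by "who"), which blocks movement.
In A, the extraction path crosses only that-complement boundaries, which are transparent.
So A is grammatical.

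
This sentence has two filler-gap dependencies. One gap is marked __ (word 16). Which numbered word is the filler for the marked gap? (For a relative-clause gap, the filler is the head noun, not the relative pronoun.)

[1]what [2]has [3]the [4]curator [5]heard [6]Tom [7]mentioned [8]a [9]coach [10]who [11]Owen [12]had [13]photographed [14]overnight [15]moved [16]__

1

The marked gap is the direct object of "moved".
Its filler is the fronted wh-phrase "what", at word 1.
(The other dependency links word 9 to a gap after word 13.)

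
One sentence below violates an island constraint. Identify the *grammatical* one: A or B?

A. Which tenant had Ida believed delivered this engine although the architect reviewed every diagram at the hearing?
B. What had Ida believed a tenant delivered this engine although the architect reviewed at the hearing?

A

In B, the wh-phrase is extracted from inside an adjunct island (introduced by "although"), which blocks movement.
In A, the extraction path crosses only that-complement boundaries, which are transparent.
So A is grammatical.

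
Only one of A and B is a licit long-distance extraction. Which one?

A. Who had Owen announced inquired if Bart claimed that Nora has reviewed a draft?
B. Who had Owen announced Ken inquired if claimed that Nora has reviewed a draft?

A

In B, the wh-phrase is extracted from inside a wh-island (introduced by "if"), which blocks movement.
In A, the extraction path crosses only that-complement boundaries, which are transparent.
So A is grammatical.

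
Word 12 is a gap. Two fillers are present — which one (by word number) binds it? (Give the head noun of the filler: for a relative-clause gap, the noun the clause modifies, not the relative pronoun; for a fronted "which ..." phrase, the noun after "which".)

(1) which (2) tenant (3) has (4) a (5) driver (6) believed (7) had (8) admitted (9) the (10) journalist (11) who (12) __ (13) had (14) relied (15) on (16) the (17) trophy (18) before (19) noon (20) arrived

10

The marked gap is inside the relative clause, the subject of "relied".
Its filler is the head noun "journalist" (via "who"), at word 10.
(The other dependency links word 2 to a gap after word 6.)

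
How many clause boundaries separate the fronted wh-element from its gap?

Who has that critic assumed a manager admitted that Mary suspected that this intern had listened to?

"who" is extracted from the PP object of "listened".
Boundaries crossed, outermost first: [Ø], [that], [that] — 3 in total.

3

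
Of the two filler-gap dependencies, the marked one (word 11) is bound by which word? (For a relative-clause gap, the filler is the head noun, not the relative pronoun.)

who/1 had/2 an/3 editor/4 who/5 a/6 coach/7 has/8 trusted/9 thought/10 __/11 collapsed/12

The marked gap is the subject of "collapsed".
Its filler is the fronted wh-phrase "who", at word 1.
(The other dependency links word 4 to a gap after word 9.)

1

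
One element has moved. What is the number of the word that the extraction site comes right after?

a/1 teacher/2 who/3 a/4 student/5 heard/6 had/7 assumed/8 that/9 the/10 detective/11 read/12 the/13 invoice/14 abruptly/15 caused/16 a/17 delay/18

6

The displaced element is "a teacher" (word 2).
It is linked across 1 clause boundary (Ø).
It functions as the subject of "assumed", so the gap sits immediately after word 6 ("heard").
Base order: A student heard a teacher had assumed that the detective read the invoice abruptly.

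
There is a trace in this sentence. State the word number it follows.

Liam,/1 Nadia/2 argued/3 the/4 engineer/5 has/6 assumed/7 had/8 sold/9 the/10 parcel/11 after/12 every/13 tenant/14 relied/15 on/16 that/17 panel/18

7

The displaced element is "Liam" (word 1).
It is linked across 2 clause boundaries (Ø → Ø).
It functions as the subject of "sold", so the gap sits immediately after word 7 ("assumed").
Base order: Nadia argued the engineer has assumed that Liam had sold the parcel after every tenant relied on that panel.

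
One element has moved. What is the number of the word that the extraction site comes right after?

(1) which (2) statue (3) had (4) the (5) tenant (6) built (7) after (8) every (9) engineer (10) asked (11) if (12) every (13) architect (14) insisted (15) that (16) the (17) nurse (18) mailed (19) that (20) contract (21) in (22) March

6

The displaced element is "which statue" (word 2).
It functions as the direct object of "built", so the gap sits immediately after word 6 ("built").
Base order: The tenant had built which statue after every engineer asked if every architect insisted that the nurse mailed that contract in March.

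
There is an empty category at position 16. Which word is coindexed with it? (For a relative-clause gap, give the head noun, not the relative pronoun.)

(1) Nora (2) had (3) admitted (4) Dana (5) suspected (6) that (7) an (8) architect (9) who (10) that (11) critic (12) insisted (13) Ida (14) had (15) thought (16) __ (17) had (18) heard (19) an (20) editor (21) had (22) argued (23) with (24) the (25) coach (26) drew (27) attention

The gap at 16 is the subject of "heard", inside a relative clause.
The relative pronoun is "who" (word 9); it is bound by the head noun immediately before it.
Its filler is the head noun "architect", at word 8.

8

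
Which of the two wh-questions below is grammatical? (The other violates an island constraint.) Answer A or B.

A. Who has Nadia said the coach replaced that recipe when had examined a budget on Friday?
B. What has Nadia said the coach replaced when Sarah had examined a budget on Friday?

In A, the wh-phrase is extracted from inside an adjunct island (introduced by "when"), which blocks movement.
In B, the extraction path crosses only that-complement boundaries, which are transparent.
So B is grammatical.

B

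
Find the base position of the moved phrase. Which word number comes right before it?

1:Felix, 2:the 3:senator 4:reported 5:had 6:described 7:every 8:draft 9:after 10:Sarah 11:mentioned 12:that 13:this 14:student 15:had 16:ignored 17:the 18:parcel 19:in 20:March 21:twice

4

The displaced element is "Felix" (word 1).
It is linked across 1 clause boundary (Ø).
It functions as the subject of "described", so the gap sits immediately after word 4 ("reported").
Base order: The senator reported that Felix had described every draft after Sarah mentioned that this student had ignored the parcel in March twice.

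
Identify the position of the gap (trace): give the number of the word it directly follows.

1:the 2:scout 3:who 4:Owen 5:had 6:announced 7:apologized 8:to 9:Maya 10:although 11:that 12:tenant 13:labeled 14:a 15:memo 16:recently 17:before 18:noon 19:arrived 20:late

6

The displaced element is "the scout" (word 2).
It is linked across 1 clause boundary (Ø).
It functions as the subject of "apologized", so the gap sits immediately after word 6 ("announced").
Base order: Owen had announced that the scout apologized to Maya although that tenant labeled a memo recently before noon.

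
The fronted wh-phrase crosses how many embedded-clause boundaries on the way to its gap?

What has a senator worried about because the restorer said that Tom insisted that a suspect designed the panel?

"what" originates inside the matrix clause — no clause boundary is crossed.

0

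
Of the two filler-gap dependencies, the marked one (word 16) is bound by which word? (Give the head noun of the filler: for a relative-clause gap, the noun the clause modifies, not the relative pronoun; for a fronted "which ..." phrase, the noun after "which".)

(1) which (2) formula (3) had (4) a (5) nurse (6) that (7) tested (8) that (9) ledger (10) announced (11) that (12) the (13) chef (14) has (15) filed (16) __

The marked gap is the direct object of "filed".
Its filler is the fronted wh-phrase "which formula", at word 2.
(The other dependency links word 5 to a gap after word 6.)

2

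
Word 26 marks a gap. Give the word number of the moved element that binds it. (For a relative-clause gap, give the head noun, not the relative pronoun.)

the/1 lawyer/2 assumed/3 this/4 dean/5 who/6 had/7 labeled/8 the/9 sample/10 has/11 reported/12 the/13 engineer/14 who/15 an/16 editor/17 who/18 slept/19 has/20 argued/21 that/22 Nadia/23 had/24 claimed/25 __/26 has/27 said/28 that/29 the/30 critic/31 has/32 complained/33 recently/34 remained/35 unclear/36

The gap at 26 is the subject of "said", inside a relative clause.
The relative pronoun is "who" (word 15); it is bound by the head noun immediately before it.
Its filler is the head noun "engineer", at word 14.

14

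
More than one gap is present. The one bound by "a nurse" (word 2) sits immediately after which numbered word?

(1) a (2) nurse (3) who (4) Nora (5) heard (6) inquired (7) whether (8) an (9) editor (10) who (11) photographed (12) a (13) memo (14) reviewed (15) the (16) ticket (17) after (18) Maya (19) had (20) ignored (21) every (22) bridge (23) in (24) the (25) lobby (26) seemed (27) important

5

The displaced element is "a nurse" (word 2).
It is linked across 1 clause boundary (Ø).
It functions as the subject of "inquired", so the gap sits immediately after word 5 ("heard").
Base order: Nora heard that a nurse inquired whether an editor who photographed a memo reviewed the ticket after Maya had ignored every bridge in the lobby.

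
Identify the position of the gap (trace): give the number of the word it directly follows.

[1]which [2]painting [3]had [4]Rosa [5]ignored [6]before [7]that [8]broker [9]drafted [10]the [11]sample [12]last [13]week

5

The displaced element is "which painting" (word 2).
It functions as the direct object of "ignored", so the gap sits immediately after word 5 ("ignored").
Base order: Rosa had ignored which painting before that broker drafted the sample last week.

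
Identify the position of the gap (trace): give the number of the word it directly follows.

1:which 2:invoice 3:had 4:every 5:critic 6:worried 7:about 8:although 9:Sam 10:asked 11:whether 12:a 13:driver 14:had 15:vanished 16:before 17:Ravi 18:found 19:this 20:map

7

The displaced element is "which invoice" (word 2).
It functions as the object of the preposition "about" of "worried", so the gap sits immediately after word 7 ("about").
Base order: Every critic had worried about which invoice although Sam asked whether a driver had vanished before Ravi found this map.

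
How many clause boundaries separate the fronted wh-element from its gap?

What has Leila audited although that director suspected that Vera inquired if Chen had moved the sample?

0

"what" originates inside the matrix clause — no clause boundary is crossed.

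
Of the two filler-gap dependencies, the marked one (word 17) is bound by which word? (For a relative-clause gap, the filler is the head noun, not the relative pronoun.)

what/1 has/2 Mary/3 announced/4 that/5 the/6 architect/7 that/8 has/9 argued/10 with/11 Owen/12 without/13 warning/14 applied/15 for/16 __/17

The marked gap is the object of the preposition "for" of "applied".
Its filler is the fronted wh-phrase "what", at word 1.
(The other dependency links word 7 to a gap after word 8.)

1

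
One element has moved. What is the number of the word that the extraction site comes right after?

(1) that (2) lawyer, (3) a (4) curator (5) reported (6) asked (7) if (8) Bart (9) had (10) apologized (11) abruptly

The displaced element is "that lawyer" (word 2).
It is linked across 1 clause boundary (Ø).
It functions as the subject of "asked", so the gap sits immediately after word 5 ("reported").
Base order: A curator reported that that lawyer asked if Bart had apologized abruptly.

5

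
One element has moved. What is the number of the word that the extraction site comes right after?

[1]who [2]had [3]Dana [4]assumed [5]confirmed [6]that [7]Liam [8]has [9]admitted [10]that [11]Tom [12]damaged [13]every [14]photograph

4

The displaced element is "who" (word 1).
It is linked across 1 clause boundary (Ø).
It functions as the subject of "confirmed", so the gap sits immediately after word 4 ("assumed").
Base order: Dana had assumed who confirmed that Liam has admitted that Tom damaged every photograph.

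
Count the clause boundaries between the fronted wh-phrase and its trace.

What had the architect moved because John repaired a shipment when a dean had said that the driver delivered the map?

0

"what" originates inside the matrix clause — no clause boundary is crossed.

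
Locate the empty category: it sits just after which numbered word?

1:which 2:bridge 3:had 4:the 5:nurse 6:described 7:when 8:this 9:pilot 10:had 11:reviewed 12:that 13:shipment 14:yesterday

The displaced element is "which bridge" (word 2).
It functions as the direct object of "described", so the gap sits immediately after word 6 ("described").
Base order: The nurse had described which bridge when this pilot had reviewed that shipment yesterday.

6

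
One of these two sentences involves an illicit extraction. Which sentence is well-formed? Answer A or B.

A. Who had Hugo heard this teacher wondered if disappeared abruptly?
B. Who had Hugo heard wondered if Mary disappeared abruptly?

B

In A, the wh-phrase is extracted from inside a wh-island (introduced by "if"), which blocks movement.
In B, the extraction path crosses only that-complement boundaries, which are transparent.
So B is grammatical.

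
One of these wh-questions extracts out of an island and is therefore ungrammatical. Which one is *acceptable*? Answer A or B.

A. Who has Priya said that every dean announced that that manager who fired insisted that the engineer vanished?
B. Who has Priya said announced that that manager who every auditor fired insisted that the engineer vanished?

In A, the wh-phrase is extracted from inside a complex-NP island (relative clause) (introduced by "who"), which blocks movement.
In B, the extraction path crosses only that-complement boundaries, which are transparent.
So B is grammatical.

B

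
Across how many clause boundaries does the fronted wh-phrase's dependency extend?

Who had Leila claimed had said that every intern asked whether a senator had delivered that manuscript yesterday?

"who" is extracted from the subject of "said".
Boundaries crossed, outermost first: [Ø] — 1 in total.

1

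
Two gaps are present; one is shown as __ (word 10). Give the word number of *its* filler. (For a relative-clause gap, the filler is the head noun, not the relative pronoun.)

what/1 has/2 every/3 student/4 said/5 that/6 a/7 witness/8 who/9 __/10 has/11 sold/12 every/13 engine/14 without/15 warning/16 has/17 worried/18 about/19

8

The marked gap is inside the relative clause, the subject of "sold".
Its filler is the head noun "witness" (via "who"), at word 8.
(The other dependency links word 1 to a gap after word 19.)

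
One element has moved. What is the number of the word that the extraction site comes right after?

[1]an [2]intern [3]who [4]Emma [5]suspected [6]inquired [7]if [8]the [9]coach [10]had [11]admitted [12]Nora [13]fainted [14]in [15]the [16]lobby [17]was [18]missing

5

The displaced element is "an intern" (word 2).
It is linked across 1 clause boundary (Ø).
It functions as the subject of "inquired", so the gap sits immediately after word 5 ("suspected").
Base order: Emma suspected that an intern inquired if the coach had admitted Nora fainted in the lobby.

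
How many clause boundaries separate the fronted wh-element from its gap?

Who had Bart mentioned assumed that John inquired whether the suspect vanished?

1

"who" is extracted from the subject of "assumed".
Boundaries crossed, outermost first: [Ø] — 1 in total.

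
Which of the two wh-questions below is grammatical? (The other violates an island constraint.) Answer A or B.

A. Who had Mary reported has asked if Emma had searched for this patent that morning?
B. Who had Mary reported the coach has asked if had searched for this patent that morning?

A

In B, the wh-phrase is extracted from inside a wh-island (introduced by "if"), which blocks movement.
In A, the extraction path crosses only that-complement boundaries, which are transparent.
So A is grammatical.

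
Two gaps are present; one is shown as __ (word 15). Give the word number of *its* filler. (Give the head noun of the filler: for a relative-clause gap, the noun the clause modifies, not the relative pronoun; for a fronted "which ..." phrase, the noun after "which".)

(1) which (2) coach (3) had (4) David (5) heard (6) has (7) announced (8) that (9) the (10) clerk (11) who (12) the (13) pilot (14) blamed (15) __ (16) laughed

The marked gap is inside the relative clause, the direct object of "blamed".
Its filler is the head noun "clerk" (via "who"), at word 10.
(The other dependency links word 2 to a gap after word 5.)

10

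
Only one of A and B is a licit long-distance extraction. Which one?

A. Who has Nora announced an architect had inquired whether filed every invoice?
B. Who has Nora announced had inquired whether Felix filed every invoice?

In A, the wh-phrase is extracted from inside a wh-island (introduced by "whether"), which blocks movement.
In B, the extraction path crosses only that-complement boundaries, which are transparent.
So B is grammatical.

B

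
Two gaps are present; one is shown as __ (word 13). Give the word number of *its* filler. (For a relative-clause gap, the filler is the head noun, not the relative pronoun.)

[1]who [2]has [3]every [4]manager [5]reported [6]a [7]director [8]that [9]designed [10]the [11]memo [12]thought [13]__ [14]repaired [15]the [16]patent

1

The marked gap is the subject of "repaired".
Its filler is the fronted wh-phrase "who", at word 1.
(The other dependency links word 7 to a gap after word 8.)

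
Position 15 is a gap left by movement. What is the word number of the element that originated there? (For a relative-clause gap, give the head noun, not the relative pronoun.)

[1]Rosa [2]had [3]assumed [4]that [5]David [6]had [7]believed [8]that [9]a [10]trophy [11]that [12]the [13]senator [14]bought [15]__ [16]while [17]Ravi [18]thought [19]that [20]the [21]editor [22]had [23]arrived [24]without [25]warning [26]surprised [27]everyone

The gap at 15 is the object of "bought", inside a relative clause.
The relative pronoun is "that" (word 11); it is bound by the head noun immediately before it.
Its filler is the head noun "trophy", at word 10.

10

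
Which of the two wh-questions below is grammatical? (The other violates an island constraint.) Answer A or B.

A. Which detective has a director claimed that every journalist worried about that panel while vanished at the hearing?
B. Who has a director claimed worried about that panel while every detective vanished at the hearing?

B

In A, the wh-phrase is extracted from inside an adjunct island (introduced by "while"), which blocks movement.
In B, the extraction path crosses only that-complement boundaries, which are transparent.
So B is grammatical.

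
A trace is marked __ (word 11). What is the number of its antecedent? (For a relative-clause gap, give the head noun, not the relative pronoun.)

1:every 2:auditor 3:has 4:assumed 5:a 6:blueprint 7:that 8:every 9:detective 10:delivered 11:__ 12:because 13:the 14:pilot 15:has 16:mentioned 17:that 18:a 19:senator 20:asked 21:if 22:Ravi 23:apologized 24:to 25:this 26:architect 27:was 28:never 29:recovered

The gap at 11 is the object of "delivered", inside a relative clause.
The relative pronoun is "that" (word 7); it is bound by the head noun immediately before it.
Its filler is the head noun "blueprint", at word 6.

6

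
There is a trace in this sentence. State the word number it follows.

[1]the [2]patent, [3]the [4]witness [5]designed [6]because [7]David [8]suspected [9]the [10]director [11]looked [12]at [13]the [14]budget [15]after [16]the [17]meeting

5

The displaced element is "the patent" (word 2).
It functions as the direct object of "designed", so the gap sits immediately after word 5 ("designed").
Base order: The witness designed the patent because David suspected the director looked at the budget after the meeting.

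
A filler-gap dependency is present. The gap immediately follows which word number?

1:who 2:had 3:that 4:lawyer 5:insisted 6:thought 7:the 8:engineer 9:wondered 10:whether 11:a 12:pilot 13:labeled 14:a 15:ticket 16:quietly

The displaced element is "who" (word 1).
It is linked across 1 clause boundary (Ø).
It functions as the subject of "thought", so the gap sits immediately after word 5 ("insisted").
Base order: That lawyer had insisted that who thought the engineer wondered whether a pilot labeled a ticket quietly.

5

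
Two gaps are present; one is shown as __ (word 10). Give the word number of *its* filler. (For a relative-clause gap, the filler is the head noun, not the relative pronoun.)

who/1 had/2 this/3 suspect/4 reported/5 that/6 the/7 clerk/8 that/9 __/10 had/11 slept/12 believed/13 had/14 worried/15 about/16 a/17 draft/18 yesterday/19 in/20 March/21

The marked gap is inside the relative clause, the subject of "slept".
Its filler is the head noun "clerk" (via "that"), at word 8.
(The other dependency links word 1 to a gap after word 13.)

8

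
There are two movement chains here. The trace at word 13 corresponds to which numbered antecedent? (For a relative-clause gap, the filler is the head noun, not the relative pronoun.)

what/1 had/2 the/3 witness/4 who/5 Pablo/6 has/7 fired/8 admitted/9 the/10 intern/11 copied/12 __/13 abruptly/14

The marked gap is the direct object of "copied".
Its filler is the fronted wh-phrase "what", at word 1.
(The other dependency links word 4 to a gap after word 8.)

1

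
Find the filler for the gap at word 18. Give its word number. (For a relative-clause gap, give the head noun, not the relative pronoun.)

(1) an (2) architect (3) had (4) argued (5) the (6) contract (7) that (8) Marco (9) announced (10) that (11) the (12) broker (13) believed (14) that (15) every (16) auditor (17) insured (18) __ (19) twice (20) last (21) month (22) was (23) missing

6

The gap at 18 is the object of "insured", inside a relative clause.
The relative pronoun is "that" (word 7); it is bound by the head noun immediately before it.
Its filler is the head noun "contract", at word 6.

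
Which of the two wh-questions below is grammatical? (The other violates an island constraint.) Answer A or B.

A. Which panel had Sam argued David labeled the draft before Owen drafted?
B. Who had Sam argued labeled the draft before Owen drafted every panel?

In A, the wh-phrase is extracted from inside an adjunct island (introduced by "before"), which blocks movement.
In B, the extraction path crosses only that-complement boundaries, which are transparent.
So B is grammatical.

B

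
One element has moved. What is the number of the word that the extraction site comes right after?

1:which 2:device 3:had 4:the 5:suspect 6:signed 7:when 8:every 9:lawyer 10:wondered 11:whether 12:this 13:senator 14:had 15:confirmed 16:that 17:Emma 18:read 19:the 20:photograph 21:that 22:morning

6

The displaced element is "which device" (word 2).
It functions as the direct object of "signed", so the gap sits immediately after word 6 ("signed").
Base order: The suspect had signed which device when every lawyer wondered whether this senator had confirmed that Emma read the photograph that morning.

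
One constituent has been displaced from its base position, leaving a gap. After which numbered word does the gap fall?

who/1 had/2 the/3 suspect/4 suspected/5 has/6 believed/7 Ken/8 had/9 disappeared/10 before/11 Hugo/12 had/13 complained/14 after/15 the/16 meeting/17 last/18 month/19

The displaced element is "who" (word 1).
It is linked across 1 clause boundary (Ø).
It functions as the subject of "believed", so the gap sits immediately after word 5 ("suspected").
Base order: The suspect had suspected that who has believed Ken had disappeared before Hugo had complained after the meeting last month.

5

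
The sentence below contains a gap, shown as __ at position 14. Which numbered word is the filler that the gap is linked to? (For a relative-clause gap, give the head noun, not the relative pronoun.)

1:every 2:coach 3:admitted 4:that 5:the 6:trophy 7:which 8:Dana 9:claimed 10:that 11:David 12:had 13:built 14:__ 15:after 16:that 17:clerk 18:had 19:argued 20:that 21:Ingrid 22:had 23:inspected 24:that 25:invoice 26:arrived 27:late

The gap at 14 is the object of "built", inside a relative clause.
The relative pronoun is "which" (word 7); it is bound by the head noun immediately before it.
Its filler is the head noun "trophy", at word 6.

6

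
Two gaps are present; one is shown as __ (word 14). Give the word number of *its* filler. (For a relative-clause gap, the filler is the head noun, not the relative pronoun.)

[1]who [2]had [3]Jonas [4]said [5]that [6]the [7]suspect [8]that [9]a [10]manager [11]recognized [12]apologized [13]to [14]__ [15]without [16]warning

The marked gap is the object of the preposition "to" of "apologized".
Its filler is the fronted wh-phrase "who", at word 1.
(The other dependency links word 7 to a gap after word 11.)

1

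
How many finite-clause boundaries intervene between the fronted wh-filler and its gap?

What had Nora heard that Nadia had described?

1

"what" is extracted from the object of "described".
Boundaries crossed, outermost first: [that] — 1 in total.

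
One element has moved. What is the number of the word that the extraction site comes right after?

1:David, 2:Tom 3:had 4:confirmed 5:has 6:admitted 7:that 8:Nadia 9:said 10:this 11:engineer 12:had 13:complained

4

The displaced element is "David" (word 1).
It is linked across 1 clause boundary (Ø).
It functions as the subject of "admitted", so the gap sits immediately after word 4 ("confirmed").
Base order: Tom had confirmed that David has admitted that Nadia said this engineer had complained.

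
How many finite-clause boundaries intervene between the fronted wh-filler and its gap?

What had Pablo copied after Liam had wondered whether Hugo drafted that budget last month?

"what" originates inside the matrix clause — no clause boundary is crossed.

0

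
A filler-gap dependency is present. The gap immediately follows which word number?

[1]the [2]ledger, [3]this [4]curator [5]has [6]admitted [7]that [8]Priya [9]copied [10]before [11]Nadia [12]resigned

9

The displaced element is "the ledger" (word 2).
It is linked across 1 clause boundary (that).
It functions as the direct object of "copied", so the gap sits immediately after word 9 ("copied").
Base order: This curator has admitted that Priya copied the ledger before Nadia resigned.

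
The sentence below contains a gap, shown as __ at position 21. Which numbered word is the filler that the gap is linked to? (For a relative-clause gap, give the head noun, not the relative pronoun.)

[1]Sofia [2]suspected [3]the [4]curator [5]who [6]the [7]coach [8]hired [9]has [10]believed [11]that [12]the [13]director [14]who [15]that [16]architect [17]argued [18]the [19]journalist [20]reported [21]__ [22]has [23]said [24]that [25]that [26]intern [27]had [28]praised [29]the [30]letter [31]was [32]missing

13

The gap at 21 is the subject of "said", inside a relative clause.
The relative pronoun is "who" (word 14); it is bound by the head noun immediately before it.
Its filler is the head noun "director", at word 13.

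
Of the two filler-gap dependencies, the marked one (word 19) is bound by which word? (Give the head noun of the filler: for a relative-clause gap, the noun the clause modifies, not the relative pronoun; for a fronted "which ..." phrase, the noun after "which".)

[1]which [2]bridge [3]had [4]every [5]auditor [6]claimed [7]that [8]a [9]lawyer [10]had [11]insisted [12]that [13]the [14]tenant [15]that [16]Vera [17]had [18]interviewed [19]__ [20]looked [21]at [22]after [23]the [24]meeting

14

The marked gap is inside the relative clause, the direct object of "interviewed".
Its filler is the head noun "tenant" (via "that"), at word 14.
(The other dependency links word 2 to a gap after word 21.)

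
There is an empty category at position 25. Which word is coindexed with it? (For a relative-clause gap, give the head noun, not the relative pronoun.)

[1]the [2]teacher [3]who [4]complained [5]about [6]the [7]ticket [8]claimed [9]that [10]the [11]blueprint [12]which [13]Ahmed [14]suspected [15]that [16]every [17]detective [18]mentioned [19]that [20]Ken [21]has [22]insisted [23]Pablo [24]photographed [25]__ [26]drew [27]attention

11

The gap at 25 is the object of "photographed", inside a relative clause.
The relative pronoun is "which" (word 12); it is bound by the head noun immediately before it.
Its filler is the head noun "blueprint", at word 11.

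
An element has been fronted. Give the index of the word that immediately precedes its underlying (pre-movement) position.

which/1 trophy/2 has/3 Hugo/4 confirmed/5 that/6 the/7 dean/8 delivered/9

9

The displaced element is "which trophy" (word 2).
It is linked across 1 clause boundary (that).
It functions as the direct object of "delivered", so the gap sits immediately after word 9 ("delivered").
Base order: Hugo has confirmed that the dean delivered which trophy.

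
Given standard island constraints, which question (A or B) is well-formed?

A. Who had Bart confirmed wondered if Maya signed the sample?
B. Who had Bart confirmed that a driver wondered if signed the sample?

In B, the wh-phrase is extracted from inside a wh-island (introduced by "if"), which blocks movement.
In A, the extraction path crosses only that-complement boundaries, which are transparent.
So A is grammatical.

A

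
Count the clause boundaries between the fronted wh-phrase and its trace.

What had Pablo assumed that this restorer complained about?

1

"what" is extracted from the PP object of "complained".
Boundaries crossed, outermost first: [that] — 1 in total.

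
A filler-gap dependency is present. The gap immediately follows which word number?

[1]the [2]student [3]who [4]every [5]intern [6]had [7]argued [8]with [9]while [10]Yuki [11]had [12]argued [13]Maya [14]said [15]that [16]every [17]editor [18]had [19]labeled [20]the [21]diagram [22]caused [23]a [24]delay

The displaced element is "the student" (word 2).
It functions as the object of the preposition "with" of "argued", so the gap sits immediately after word 8 ("with").
Base order: Every intern had argued with the student while Yuki had argued Maya said that every editor had labeled the diagram.

8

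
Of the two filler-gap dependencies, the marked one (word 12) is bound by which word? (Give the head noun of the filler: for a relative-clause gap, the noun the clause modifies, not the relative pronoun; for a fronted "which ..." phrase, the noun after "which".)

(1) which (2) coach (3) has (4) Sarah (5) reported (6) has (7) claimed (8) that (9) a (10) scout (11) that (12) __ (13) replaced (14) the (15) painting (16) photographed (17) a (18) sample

10

The marked gap is inside the relative clause, the subject of "replaced".
Its filler is the head noun "scout" (via "that"), at word 10.
(The other dependency links word 2 to a gap after word 5.)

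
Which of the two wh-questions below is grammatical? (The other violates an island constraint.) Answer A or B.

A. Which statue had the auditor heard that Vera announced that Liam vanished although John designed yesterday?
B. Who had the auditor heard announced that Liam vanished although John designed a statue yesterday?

B

In A, the wh-phrase is extracted from inside an adjunct island (introduced by "although"), which blocks movement.
In B, the extraction path crosses only that-complement boundaries, which are transparent.
So B is grammatical.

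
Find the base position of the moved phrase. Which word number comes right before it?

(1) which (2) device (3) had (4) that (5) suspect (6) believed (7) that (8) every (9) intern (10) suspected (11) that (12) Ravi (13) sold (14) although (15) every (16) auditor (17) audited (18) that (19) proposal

The displaced element is "which device" (word 2).
It is linked across 2 clause boundaries (that → that).
It functions as the direct object of "sold", so the gap sits immediately after word 13 ("sold").
Base order: That suspect had believed that every intern suspected that Ravi sold which device although every auditor audited that proposal.

13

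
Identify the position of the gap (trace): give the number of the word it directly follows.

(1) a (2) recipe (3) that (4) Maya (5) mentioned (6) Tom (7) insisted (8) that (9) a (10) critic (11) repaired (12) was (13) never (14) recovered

The displaced element is "a recipe" (word 2).
It is linked across 2 clause boundaries (Ø → that).
It functions as the direct object of "repaired", so the gap sits immediately after word 11 ("repaired").
Base order: Maya mentioned Tom insisted that a critic repaired a recipe.

11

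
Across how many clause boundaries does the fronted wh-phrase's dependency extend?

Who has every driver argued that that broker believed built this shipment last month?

"who" is extracted from the subject of "built".
Boundaries crossed, outermost first: [that], [Ø] — 2 in total.

2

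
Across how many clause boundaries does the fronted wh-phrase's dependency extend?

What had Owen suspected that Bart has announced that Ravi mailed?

"what" is extracted from the object of "mailed".
Boundaries crossed, outermost first: [that], [that] — 2 in total.

2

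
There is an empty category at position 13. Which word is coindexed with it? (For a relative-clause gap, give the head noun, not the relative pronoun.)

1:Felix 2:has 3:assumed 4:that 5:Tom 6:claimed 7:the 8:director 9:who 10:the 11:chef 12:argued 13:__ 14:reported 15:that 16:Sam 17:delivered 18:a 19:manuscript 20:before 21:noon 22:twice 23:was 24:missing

8

The gap at 13 is the subject of "reported", inside a relative clause.
The relative pronoun is "who" (word 9); it is bound by the head noun immediately before it.
Its filler is the head noun "director", at word 8.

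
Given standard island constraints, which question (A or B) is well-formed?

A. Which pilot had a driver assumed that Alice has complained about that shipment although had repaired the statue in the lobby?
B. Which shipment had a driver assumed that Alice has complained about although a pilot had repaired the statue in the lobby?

B

In A, the wh-phrase is extracted from inside an adjunct island (introduced by "although"), which blocks movement.
In B, the extraction path crosses only that-complement boundaries, which are transparent.
So B is grammatical.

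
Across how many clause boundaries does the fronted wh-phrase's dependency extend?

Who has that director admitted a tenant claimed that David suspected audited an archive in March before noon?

"who" is extracted from the subject of "audited".
Boundaries crossed, outermost first: [Ø], [that], [Ø] — 3 in total.

3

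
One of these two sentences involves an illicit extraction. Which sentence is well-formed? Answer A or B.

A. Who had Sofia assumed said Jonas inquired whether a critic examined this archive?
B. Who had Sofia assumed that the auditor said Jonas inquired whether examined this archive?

A

In B, the wh-phrase is extracted from inside a wh-island (introduced by "whether"), which blocks movement.
In A, the extraction path crosses only that-complement boundaries, which are transparent.
So A is grammatical.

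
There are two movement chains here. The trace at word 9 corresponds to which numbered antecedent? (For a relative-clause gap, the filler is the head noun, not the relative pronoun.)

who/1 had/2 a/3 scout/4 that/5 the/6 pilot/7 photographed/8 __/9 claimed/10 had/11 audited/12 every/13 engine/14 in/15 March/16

4

The marked gap is inside the relative clause, the direct object of "photographed".
Its filler is the head noun "scout" (via "that"), at word 4.
(The other dependency links word 1 to a gap after word 10.)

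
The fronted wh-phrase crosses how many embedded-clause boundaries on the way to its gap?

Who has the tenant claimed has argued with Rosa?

1

"who" is extracted from the subject of "argued".
Boundaries crossed, outermost first: [Ø] — 1 in total.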